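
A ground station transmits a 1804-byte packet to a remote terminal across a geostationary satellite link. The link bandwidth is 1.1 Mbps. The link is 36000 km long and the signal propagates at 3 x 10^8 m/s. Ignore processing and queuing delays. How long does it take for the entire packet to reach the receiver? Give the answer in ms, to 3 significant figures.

L = 1804 × 8 = 14432 bits.
Transmission delay = L/R = 14432 / 1100000 = 13.12 ms.
Propagation delay = d/s = 36000000 m / 300000000 m/s = 120 ms.
Total = 133 ms.

133 ms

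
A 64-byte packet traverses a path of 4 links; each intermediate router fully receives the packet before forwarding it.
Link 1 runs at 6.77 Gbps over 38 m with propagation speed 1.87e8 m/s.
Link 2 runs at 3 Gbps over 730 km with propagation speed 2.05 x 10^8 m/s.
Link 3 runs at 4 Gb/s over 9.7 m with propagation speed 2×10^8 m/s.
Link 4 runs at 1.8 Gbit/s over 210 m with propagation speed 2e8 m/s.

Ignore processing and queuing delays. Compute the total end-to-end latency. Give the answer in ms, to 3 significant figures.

L = 64 × 8 = 512 bits.
Transmission delays (L/R per hop): 7.56278e-05, 0.000170667, 0.000128, 0.000284444 ms; sum = 0.000658739 ms.
Propagation delays (d/s per hop): 0.000203209, 3.56098, 4.85e-05, 0.00105 ms; sum = 3.56228 ms.
End-to-end = 3.56 ms.

3.56 ms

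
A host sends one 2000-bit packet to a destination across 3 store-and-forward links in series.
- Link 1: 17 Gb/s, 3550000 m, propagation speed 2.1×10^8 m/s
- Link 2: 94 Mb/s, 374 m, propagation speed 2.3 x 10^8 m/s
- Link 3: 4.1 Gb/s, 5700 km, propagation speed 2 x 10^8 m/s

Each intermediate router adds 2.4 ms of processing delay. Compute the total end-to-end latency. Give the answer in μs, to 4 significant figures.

50230 μs

Transmission delays (L/R per hop): 0.117647, 21.2766, 0.487805 μs; sum = 21.882 μs.
Propagation delays (d/s per hop): 16904.8, 1.62609, 28500 μs; sum = 45406.4 μs.
Processing at 2 router(s): 2 × 2.4 ms = 4800 μs.
End-to-end = 50230 μs.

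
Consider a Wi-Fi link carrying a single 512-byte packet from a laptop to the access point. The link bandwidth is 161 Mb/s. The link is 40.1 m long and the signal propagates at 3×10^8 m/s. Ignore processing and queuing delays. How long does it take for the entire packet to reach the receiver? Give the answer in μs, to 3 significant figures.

L = 512 × 8 = 4096 bits.
Transmission delay = L/R = 4096 / 161000000 = 25.441 μs.
Propagation delay = d/s = 40.1 m / 300000000 m/s = 0.133667 μs.
Total = 25.6 μs.

25.6 μs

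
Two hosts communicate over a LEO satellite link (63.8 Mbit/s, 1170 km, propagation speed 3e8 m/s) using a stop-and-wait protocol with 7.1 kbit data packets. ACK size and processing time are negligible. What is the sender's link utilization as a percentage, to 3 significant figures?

1.41 %

t_tx = L/R = 7100/63800000 = 0.000111285 s.
t_prop = 1170000/300000000 = 0.0039 s; RTT = 0.0078 s.
Cycle = t_tx + RTT = 0.00791129 s.
Utilization = t_tx / cycle = 0.000111285/0.00791129 = 1.41 %.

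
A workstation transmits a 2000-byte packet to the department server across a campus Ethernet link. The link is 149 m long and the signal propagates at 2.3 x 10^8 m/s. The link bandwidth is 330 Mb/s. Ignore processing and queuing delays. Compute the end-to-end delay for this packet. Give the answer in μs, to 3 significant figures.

L = 2000 × 8 = 16000 bits.
Transmission delay = L/R = 16000 / 330000000 = 48.4848 μs.
Propagation delay = d/s = 149 m / 2.3e+08 m/s = 0.647826 μs.
Total = 49.1 μs.

49.1 μs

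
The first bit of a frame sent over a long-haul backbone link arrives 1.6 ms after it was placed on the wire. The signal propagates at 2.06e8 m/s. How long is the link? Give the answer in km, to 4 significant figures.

d = s × t_prop = 206000000 × 0.0016 = 329.6 km.

329.6 km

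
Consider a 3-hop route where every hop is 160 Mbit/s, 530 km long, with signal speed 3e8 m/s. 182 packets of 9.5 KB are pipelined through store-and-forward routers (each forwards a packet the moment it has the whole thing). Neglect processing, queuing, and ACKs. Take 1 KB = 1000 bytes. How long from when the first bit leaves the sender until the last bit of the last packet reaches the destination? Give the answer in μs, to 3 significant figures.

Per-hop transmission t_tx = L/R = 76000/160000000 = 475 μs.
Per-hop propagation t_prop = 530000/300000000 = 1766.67 μs.
Pipeline fill: first packet needs 3·t_tx to clear all hops; remaining 181 packets each add one t_tx.
Total = (3+182-1)·t_tx + 3·t_prop = 184·475 + 3·1766.67 = 92700 μs.

92700 μs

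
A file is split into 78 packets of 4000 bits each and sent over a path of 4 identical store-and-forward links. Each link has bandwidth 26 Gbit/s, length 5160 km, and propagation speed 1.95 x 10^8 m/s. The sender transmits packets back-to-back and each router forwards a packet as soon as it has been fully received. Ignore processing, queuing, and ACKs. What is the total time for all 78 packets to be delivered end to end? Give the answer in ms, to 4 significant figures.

Per-hop transmission t_tx = L/R = 4000/26000000000 = 0.000153846 ms.
Per-hop propagation t_prop = 5160000/195000000 = 26.4615 ms.
Pipeline fill: first packet needs 4·t_tx to clear all hops; remaining 77 packets each add one t_tx.
Total = (4+78-1)·t_tx + 4·t_prop = 81·0.000153846 + 4·26.4615 = 105.9 ms.

105.9 ms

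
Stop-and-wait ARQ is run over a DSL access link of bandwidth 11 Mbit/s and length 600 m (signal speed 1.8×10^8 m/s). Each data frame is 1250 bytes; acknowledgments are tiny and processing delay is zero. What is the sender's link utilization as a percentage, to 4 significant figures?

t_tx = L/R = 10000/11000000 = 0.000909091 s.
t_prop = 600/180000000 = 3.33333e-06 s; RTT = 6.66667e-06 s.
Cycle = t_tx + RTT = 0.000915758 s.
Utilization = t_tx / cycle = 0.000909091/0.000915758 = 99.27 %.

99.27 %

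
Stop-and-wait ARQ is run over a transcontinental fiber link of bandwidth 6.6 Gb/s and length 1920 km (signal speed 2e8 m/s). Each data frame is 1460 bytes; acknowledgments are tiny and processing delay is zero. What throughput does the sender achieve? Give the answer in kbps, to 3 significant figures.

t_tx = L/R = 11680/6600000000 = 1.7697e-06 s.
t_prop = 1920000/200000000 = 0.0096 s; RTT = 0.0192 s.
Cycle = t_tx + RTT = 0.0192018 s.
Throughput = L / cycle = 11680 / 0.0192018 = 608 kbps.

608 kbps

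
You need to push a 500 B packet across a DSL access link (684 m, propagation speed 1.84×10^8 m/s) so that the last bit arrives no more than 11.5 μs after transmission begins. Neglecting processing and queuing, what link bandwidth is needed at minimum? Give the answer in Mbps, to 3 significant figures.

514 Mbps

L = 4000 bits.
Propagation delay = 684 / 184000000 = 3.71739 μs.
Transmission budget = 11.5 − 3.71739 = 7.78261 μs.
R ≥ L / t_tx = 4000 bits / 7.78261e-06 s = 514 Mbps.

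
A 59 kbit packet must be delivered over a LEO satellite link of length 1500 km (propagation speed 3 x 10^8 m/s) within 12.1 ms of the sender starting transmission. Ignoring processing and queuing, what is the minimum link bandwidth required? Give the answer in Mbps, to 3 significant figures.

Propagation delay = 1500000 / 300000000 = 5 ms.
Transmission budget = 12.1 − 5 = 7.1 ms.
R ≥ L / t_tx = 59000 bits / 0.0071 s = 8.31 Mbps.

8.31 Mbps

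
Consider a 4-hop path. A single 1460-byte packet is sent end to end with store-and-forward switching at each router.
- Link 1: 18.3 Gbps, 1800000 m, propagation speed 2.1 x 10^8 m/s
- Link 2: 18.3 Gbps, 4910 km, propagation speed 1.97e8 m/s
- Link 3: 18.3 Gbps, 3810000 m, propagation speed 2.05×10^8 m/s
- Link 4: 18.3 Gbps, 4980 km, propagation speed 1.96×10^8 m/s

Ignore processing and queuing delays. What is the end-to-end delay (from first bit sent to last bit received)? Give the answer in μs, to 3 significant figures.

L = 1460 × 8 = 11680 bits.
Transmission delay per hop = L/R = 11680/18300000000 = 0.638251 μs; 4 hops → 2.55301 μs.
Propagation delays (d/s per hop): 8571.43, 24923.9, 18585.4, 25408.2 μs; sum = 77488.8 μs.
End-to-end = 77500 μs.

77500 μs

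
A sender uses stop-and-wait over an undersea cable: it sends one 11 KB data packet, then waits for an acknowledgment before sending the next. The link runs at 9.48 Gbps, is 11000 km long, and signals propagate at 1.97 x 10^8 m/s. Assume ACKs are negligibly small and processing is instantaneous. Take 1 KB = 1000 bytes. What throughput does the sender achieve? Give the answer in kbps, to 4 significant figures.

t_tx = L/R = 88000/9480000000 = 9.2827e-06 s.
t_prop = 11000000/197000000 = 0.0558376 s; RTT = 0.111675 s.
Cycle = t_tx + RTT = 0.111684 s.
Throughput = L / cycle = 88000 / 0.111684 = 787.9 kbps.

787.9 kbps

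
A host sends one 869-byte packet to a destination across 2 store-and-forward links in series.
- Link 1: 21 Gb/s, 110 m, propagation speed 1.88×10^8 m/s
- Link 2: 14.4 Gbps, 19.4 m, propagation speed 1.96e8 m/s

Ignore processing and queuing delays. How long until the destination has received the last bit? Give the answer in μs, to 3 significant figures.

L = 869 × 8 = 6952 bits.
Transmission delays (L/R per hop): 0.331048, 0.482778 μs; sum = 0.813825 μs.
Propagation delays (d/s per hop): 0.585106, 0.0989796 μs; sum = 0.684086 μs.
End-to-end = 1.50 μs.

1.50 μs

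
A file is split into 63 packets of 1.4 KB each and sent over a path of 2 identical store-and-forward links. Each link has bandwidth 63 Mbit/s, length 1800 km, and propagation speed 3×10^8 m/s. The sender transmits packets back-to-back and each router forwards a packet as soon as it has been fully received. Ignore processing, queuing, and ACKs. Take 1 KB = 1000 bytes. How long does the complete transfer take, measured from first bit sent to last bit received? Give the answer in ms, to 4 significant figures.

Per-hop transmission t_tx = L/R = 11200/63000000 = 0.177778 ms.
Per-hop propagation t_prop = 1800000/300000000 = 6 ms.
Pipeline fill: first packet needs 2·t_tx to clear all hops; remaining 62 packets each add one t_tx.
Total = (2+63-1)·t_tx + 2·t_prop = 64·0.177778 + 2·6 = 23.38 ms.

23.38 ms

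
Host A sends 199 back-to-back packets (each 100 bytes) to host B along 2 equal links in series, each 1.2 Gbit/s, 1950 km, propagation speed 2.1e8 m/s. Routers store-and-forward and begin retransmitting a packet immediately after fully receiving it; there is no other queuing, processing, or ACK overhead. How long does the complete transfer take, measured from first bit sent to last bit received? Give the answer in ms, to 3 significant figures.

Per-hop transmission t_tx = L/R = 800/1200000000 = 0.000666667 ms.
Per-hop propagation t_prop = 1950000/210000000 = 9.28571 ms.
Pipeline fill: first packet needs 2·t_tx to clear all hops; remaining 198 packets each add one t_tx.
Total = (2+199-1)·t_tx + 2·t_prop = 200·0.000666667 + 2·9.28571 = 18.7 ms.

18.7 ms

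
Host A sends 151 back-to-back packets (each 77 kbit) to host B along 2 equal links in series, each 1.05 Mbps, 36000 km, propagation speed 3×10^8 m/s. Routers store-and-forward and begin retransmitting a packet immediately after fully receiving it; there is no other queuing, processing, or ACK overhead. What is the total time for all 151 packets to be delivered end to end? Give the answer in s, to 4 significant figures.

Per-hop transmission t_tx = L/R = 77000/1050000 = 0.0733333 s.
Per-hop propagation t_prop = 36000000/300000000 = 0.12 s.
Pipeline fill: first packet needs 2·t_tx to clear all hops; remaining 150 packets each add one t_tx.
Total = (2+151-1)·t_tx + 2·t_prop = 152·0.0733333 + 2·0.12 = 11.39 s.

11.39 s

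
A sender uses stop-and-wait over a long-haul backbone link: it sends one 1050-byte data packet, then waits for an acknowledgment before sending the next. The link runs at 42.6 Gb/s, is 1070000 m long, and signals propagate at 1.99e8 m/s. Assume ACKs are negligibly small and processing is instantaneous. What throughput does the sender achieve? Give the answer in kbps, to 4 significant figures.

781.1 kbps

t_tx = L/R = 8400/42600000000 = 1.97183e-07 s.
t_prop = 1070000/199000000 = 0.00537688 s; RTT = 0.0107538 s.
Cycle = t_tx + RTT = 0.010754 s.
Throughput = L / cycle = 8400 / 0.010754 = 781.1 kbps.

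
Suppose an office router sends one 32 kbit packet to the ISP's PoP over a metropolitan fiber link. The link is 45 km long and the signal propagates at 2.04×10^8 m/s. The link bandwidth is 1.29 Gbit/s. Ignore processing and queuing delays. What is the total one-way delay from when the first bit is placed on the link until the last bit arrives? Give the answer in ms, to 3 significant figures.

0.245 ms

L = 32000 bits.
Transmission delay = L/R = 32000 / 1290000000 = 0.0248062 ms.
Propagation delay = d/s = 45000 m / 204000000 m/s = 0.220588 ms.
Total = 0.245 ms.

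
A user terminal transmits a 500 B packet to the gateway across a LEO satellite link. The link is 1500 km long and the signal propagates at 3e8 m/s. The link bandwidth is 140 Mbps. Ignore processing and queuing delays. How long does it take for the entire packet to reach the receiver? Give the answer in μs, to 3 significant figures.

5030 μs

L = 500 × 8 = 4000 bits.
Transmission delay = L/R = 4000 / 140000000 = 28.5714 μs.
Propagation delay = d/s = 1500000 m / 300000000 m/s = 5000 μs.
Total = 5030 μs.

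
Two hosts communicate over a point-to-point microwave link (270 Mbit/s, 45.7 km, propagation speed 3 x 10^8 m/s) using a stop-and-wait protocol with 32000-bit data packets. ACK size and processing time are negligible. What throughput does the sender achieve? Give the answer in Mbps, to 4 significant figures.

t_tx = L/R = 32000/270000000 = 0.000118519 s.
t_prop = 45700/300000000 = 0.000152333 s; RTT = 0.000304667 s.
Cycle = t_tx + RTT = 0.000423185 s.
Throughput = L / cycle = 32000 / 0.000423185 = 75.62 Mbps.

75.62 Mbps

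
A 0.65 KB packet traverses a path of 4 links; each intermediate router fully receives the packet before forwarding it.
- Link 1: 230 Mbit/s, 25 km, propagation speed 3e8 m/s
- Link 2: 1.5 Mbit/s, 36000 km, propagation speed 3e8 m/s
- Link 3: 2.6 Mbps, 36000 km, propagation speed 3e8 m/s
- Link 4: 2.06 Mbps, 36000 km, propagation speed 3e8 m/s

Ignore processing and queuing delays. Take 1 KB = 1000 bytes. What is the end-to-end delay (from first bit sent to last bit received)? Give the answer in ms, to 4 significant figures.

L = 5200 bits.
Transmission delays (L/R per hop): 0.0226087, 3.46667, 2, 2.52427 ms; sum = 8.01355 ms.
Propagation delays (d/s per hop): 0.0833333, 120, 120, 120 ms; sum = 360.083 ms.
End-to-end = 368.1 ms.

368.1 ms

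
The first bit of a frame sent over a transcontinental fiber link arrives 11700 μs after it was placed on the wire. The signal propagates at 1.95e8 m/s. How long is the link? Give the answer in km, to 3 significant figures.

d = s × t_prop = 195000000 × 0.0117 = 2280 km.

2280 km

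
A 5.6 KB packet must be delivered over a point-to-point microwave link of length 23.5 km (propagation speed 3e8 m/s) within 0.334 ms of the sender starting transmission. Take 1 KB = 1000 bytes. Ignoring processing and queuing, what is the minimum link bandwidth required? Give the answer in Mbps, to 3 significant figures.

L = 44800 bits.
Propagation delay = 23500 / 300000000 = 0.0783333 ms.
Transmission budget = 0.334 − 0.0783333 = 0.255667 ms.
R ≥ L / t_tx = 44800 bits / 0.000255667 s = 175 Mbps.

175 Mbps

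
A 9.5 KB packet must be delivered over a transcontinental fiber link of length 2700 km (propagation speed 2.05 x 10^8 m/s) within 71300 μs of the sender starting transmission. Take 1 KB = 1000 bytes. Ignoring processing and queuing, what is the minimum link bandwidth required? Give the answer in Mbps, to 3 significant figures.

L = 76000 bits.
Propagation delay = 2700000 / 2.05e+08 = 13170.7 μs.
Transmission budget = 71300 − 13170.7 = 58129.3 μs.
R ≥ L / t_tx = 76000 bits / 0.0581293 s = 1.31 Mbps.

1.31 Mbps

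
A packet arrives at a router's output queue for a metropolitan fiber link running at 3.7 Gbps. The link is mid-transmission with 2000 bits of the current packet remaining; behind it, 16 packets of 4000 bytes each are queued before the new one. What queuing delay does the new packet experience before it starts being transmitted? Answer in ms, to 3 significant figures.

Each queued packet: L/R = 32000/3700000000 = 0.00864865 ms.
16 queued → 0.138378 ms.
Plus remaining 2000 bits of current packet: 0.000540541 ms.
Queuing delay = 0.139 ms.

0.139 ms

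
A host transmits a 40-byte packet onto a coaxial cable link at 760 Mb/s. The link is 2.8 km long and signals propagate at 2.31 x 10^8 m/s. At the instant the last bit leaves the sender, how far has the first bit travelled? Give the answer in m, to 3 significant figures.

t_tx = L/R = 320/760000000 = 4.21053e-07 s.
Distance = s × t_tx = 231000000 × 4.21053e-07 = 97.3 m.

97.3 m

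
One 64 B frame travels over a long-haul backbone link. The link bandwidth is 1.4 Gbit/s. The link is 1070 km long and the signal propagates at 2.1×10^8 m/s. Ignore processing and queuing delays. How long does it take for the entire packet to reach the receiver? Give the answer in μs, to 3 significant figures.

5100 μs

L = 64 × 8 = 512 bits.
Transmission delay = L/R = 512 / 1400000000 = 0.365714 μs.
Propagation delay = d/s = 1070000 m / 210000000 m/s = 5095.24 μs.
Total = 5100 μs.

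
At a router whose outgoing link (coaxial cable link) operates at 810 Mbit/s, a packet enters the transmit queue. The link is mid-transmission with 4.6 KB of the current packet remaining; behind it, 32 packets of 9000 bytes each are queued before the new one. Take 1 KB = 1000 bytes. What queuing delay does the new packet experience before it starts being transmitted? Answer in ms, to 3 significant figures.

Each queued packet: L/R = 72000/810000000 = 0.0888889 ms.
32 queued → 2.84444 ms.
Plus remaining 36800 bits of current packet: 0.0454321 ms.
Queuing delay = 2.89 ms.

2.89 ms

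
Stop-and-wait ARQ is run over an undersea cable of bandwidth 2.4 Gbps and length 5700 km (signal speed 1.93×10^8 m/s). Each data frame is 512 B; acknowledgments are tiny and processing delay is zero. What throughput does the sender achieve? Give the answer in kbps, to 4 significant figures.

69.34 kbps

t_tx = L/R = 4096/2400000000 = 1.70667e-06 s.
t_prop = 5700000/193000000 = 0.0295337 s; RTT = 0.0590674 s.
Cycle = t_tx + RTT = 0.0590691 s.
Throughput = L / cycle = 4096 / 0.0590691 = 69.34 kbps.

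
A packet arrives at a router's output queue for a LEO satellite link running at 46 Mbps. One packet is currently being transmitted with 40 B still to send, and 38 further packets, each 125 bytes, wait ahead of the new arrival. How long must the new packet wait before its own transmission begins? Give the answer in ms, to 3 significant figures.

0.833 ms

Each queued packet: L/R = 1000/46000000 = 0.0217391 ms.
38 queued → 0.826087 ms.
Plus remaining 320 bits of current packet: 0.00695652 ms.
Queuing delay = 0.833 ms.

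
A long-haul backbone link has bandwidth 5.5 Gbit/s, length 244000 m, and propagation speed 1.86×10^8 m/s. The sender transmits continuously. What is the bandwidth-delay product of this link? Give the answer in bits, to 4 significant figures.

Propagation delay = 244000 / 186000000 = 0.00131183 s.
BDP = R × t_prop = 5500000000 × 0.00131183 = 7215050 bits.

7215000 bits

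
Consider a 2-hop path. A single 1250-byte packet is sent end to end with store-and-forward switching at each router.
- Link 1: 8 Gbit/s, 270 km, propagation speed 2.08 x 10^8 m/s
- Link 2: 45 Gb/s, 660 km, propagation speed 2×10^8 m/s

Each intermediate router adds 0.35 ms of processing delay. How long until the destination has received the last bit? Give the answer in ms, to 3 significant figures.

4.95 ms

L = 1250 × 8 = 10000 bits.
Transmission delays (L/R per hop): 0.00125, 0.000222222 ms; sum = 0.00147222 ms.
Propagation delays (d/s per hop): 1.29808, 3.3 ms; sum = 4.59808 ms.
Processing at 1 router(s): 1 × 0.35 ms = 0.35 ms.
End-to-end = 4.95 ms.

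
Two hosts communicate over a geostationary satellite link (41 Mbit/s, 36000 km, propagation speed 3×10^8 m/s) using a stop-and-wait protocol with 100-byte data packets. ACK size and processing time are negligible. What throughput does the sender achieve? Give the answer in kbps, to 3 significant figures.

3.33 kbps

t_tx = L/R = 800/41000000 = 1.95122e-05 s.
t_prop = 36000000/300000000 = 0.12 s; RTT = 0.24 s.
Cycle = t_tx + RTT = 0.24002 s.
Throughput = L / cycle = 800 / 0.24002 = 3.33 kbps.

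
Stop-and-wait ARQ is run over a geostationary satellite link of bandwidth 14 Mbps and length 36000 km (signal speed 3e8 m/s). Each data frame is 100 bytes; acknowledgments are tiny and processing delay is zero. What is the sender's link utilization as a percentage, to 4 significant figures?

t_tx = L/R = 800/14000000 = 5.71429e-05 s.
t_prop = 36000000/300000000 = 0.12 s; RTT = 0.24 s.
Cycle = t_tx + RTT = 0.240057 s.
Utilization = t_tx / cycle = 5.71429e-05/0.240057 = 0.02380 %.

0.02380 %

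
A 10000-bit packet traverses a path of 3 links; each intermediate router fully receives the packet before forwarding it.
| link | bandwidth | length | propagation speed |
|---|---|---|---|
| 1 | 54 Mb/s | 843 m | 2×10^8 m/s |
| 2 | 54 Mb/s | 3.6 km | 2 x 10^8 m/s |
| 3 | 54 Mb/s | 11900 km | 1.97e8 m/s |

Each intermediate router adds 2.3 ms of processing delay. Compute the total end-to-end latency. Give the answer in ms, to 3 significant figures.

65.6 ms

Transmission delay per hop = L/R = 10000/54000000 = 0.185185 ms; 3 hops → 0.555556 ms.
Propagation delays (d/s per hop): 0.004215, 0.018, 60.4061 ms; sum = 60.4283 ms.
Processing at 2 router(s): 2 × 2.3 ms = 4.6 ms.
End-to-end = 65.6 ms.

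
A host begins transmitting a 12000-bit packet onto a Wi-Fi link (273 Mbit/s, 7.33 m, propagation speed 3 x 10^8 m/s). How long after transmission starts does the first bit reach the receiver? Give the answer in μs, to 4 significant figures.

First bit experiences only propagation delay: d/s = 7.33/300000000 = 0.02443 μs.

0.02443 μs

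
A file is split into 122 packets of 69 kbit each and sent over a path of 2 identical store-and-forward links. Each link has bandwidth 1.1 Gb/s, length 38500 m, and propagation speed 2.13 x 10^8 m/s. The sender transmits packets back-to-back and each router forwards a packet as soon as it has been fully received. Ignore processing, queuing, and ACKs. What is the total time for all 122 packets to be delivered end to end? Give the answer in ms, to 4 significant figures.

8.077 ms

Per-hop transmission t_tx = L/R = 69000/1100000000 = 0.0627273 ms.
Per-hop propagation t_prop = 38500/213000000 = 0.180751 ms.
Pipeline fill: first packet needs 2·t_tx to clear all hops; remaining 121 packets each add one t_tx.
Total = (2+122-1)·t_tx + 2·t_prop = 123·0.0627273 + 2·0.180751 = 8.077 ms.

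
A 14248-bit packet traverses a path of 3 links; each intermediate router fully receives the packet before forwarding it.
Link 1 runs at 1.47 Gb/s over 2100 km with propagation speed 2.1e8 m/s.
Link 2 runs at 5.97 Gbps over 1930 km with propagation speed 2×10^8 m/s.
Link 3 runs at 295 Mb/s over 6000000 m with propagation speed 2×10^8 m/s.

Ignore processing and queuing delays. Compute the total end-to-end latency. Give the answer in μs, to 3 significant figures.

Transmission delays (L/R per hop): 9.69252, 2.3866, 48.2983 μs; sum = 60.3774 μs.
Propagation delays (d/s per hop): 10000, 9650, 30000 μs; sum = 49650 μs.
End-to-end = 49700 μs.

49700 μs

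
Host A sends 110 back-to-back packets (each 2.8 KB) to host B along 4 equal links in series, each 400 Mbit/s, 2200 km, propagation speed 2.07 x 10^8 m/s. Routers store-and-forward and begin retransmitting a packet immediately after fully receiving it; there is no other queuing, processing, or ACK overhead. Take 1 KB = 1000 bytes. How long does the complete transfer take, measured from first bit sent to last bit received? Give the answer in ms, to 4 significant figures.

Per-hop transmission t_tx = L/R = 22400/400000000 = 0.056 ms.
Per-hop propagation t_prop = 2200000/2.07e+08 = 10.628 ms.
Pipeline fill: first packet needs 4·t_tx to clear all hops; remaining 109 packets each add one t_tx.
Total = (4+110-1)·t_tx + 4·t_prop = 113·0.056 + 4·10.628 = 48.84 ms.

48.84 ms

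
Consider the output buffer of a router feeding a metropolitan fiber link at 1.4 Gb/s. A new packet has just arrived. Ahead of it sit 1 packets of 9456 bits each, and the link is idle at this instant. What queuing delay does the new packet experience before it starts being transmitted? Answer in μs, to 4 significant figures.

Each queued packet: L/R = 9456/1400000000 = 6.75429 μs.
1 queued → 6.75429 μs.
Queuing delay = 6.754 μs.

6.754 μs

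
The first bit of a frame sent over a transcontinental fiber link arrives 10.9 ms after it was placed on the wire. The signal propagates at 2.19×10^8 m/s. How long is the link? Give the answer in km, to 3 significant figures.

d = s × t_prop = 219000000 × 0.0109 = 2390 km.

2390 km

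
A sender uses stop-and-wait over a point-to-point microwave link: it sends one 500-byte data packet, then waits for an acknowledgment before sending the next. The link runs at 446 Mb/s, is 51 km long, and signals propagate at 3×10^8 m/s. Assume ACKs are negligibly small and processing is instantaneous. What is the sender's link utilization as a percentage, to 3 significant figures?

2.57 %

t_tx = L/R = 4000/446000000 = 8.96861e-06 s.
t_prop = 51000/300000000 = 0.00017 s; RTT = 0.00034 s.
Cycle = t_tx + RTT = 0.000348969 s.
Utilization = t_tx / cycle = 8.96861e-06/0.000348969 = 2.57 %.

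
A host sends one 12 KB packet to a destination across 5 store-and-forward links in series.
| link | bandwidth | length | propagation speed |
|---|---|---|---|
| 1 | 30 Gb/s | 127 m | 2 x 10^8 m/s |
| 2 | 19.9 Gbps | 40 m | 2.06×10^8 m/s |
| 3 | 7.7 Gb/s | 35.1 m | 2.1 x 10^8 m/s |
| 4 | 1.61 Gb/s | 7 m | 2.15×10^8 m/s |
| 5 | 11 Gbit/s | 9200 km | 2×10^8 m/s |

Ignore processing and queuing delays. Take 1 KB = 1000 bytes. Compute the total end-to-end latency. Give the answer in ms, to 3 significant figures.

L = 96000 bits.
Transmission delays (L/R per hop): 0.0032, 0.00482412, 0.0124675, 0.0596273, 0.00872727 ms; sum = 0.0888463 ms.
Propagation delays (d/s per hop): 0.000635, 0.000194175, 0.000167143, 3.25581e-05, 46 ms; sum = 46.001 ms.
End-to-end = 46.1 ms.

46.1 ms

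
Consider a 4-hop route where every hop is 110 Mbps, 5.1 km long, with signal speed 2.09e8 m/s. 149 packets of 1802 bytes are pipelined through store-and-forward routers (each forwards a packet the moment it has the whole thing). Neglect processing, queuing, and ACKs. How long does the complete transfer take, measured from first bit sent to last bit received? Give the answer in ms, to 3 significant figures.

20.0 ms

Per-hop transmission t_tx = L/R = 14416/110000000 = 0.131055 ms.
Per-hop propagation t_prop = 5100/209000000 = 0.0244019 ms.
Pipeline fill: first packet needs 4·t_tx to clear all hops; remaining 148 packets each add one t_tx.
Total = (4+149-1)·t_tx + 4·t_prop = 152·0.131055 + 4·0.0244019 = 20.0 ms.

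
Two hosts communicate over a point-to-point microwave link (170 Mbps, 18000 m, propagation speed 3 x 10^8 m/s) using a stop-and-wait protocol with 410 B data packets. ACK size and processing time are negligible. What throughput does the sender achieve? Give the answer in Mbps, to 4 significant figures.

t_tx = L/R = 3280/170000000 = 1.92941e-05 s.
t_prop = 18000/300000000 = 6e-05 s; RTT = 0.00012 s.
Cycle = t_tx + RTT = 0.000139294 s.
Throughput = L / cycle = 3280 / 0.000139294 = 23.55 Mbps.

23.55 Mbps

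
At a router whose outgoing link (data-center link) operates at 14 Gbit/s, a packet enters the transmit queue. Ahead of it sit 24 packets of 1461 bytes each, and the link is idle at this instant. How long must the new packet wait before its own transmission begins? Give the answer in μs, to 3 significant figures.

20.0 μs

Each queued packet: L/R = 11688/14000000000 = 0.834857 μs.
24 queued → 20.0366 μs.
Queuing delay = 20.0 μs.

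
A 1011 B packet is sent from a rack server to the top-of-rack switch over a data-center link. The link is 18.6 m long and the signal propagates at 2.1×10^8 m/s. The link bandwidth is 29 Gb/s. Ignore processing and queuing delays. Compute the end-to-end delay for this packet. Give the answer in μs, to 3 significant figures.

L = 1011 × 8 = 8088 bits.
Transmission delay = L/R = 8088 / 29000000000 = 0.278897 μs.
Propagation delay = d/s = 18.6 m / 210000000 m/s = 0.0885714 μs.
Total = 0.367 μs.

0.367 μs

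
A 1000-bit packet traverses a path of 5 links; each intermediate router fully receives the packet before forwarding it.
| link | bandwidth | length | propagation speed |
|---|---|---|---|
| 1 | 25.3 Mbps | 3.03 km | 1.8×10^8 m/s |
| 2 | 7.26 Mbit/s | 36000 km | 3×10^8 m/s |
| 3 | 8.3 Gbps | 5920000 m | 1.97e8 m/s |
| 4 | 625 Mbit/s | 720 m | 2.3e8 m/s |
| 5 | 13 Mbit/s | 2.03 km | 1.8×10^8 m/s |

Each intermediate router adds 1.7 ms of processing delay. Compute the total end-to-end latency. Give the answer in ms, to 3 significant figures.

Transmission delays (L/R per hop): 0.0395257, 0.137741, 0.000120482, 0.0016, 0.0769231 ms; sum = 0.25591 ms.
Propagation delays (d/s per hop): 0.0168333, 120, 30.0508, 0.00313043, 0.0112778 ms; sum = 150.082 ms.
Processing at 4 router(s): 4 × 1.7 ms = 6.8 ms.
End-to-end = 157 ms.

157 ms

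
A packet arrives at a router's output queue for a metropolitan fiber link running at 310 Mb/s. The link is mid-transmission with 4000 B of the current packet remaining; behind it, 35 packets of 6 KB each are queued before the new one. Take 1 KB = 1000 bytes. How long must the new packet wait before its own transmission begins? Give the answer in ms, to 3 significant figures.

Each queued packet: L/R = 48000/310000000 = 0.154839 ms.
35 queued → 5.41935 ms.
Plus remaining 32000 bits of current packet: 0.103226 ms.
Queuing delay = 5.52 ms.

5.52 ms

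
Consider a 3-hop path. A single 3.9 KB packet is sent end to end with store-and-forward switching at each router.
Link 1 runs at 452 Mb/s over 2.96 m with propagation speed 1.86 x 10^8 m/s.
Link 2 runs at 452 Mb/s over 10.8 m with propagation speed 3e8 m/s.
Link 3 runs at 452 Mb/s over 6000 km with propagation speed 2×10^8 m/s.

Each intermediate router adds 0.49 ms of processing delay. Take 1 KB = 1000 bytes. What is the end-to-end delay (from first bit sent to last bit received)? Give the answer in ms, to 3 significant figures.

L = 31200 bits.
Transmission delay per hop = L/R = 31200/452000000 = 0.0690265 ms; 3 hops → 0.20708 ms.
Propagation delays (d/s per hop): 1.5914e-05, 3.6e-05, 30 ms; sum = 30.0001 ms.
Processing at 2 router(s): 2 × 0.49 ms = 0.98 ms.
End-to-end = 31.2 ms.

31.2 ms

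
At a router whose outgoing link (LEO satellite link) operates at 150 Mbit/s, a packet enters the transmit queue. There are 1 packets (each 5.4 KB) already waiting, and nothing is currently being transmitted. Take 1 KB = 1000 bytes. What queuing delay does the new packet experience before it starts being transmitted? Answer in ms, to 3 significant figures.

Each queued packet: L/R = 43200/150000000 = 0.288 ms.
1 queued → 0.288 ms.
Queuing delay = 0.288 ms.

0.288 ms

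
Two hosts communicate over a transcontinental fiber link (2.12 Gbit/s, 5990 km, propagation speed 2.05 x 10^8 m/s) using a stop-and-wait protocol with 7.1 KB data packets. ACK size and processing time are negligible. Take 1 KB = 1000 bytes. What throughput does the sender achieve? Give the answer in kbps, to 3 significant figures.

t_tx = L/R = 56800/2120000000 = 2.67925e-05 s.
t_prop = 5990000/2.05e+08 = 0.0292195 s; RTT = 0.058439 s.
Cycle = t_tx + RTT = 0.0584658 s.
Throughput = L / cycle = 56800 / 0.0584658 = 972 kbps.

972 kbps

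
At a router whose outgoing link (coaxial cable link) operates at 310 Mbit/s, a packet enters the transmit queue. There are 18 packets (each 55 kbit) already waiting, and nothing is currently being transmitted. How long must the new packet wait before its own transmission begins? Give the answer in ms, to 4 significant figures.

3.194 ms

Each queued packet: L/R = 55000/310000000 = 0.177419 ms.
18 queued → 3.19355 ms.
Queuing delay = 3.194 ms.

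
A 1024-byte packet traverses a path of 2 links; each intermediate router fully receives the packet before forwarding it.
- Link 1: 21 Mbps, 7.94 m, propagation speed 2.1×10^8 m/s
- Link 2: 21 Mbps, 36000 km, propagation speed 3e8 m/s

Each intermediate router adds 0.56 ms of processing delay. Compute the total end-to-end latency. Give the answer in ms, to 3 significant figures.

121 ms

L = 1024 × 8 = 8192 bits.
Transmission delay per hop = L/R = 8192/21000000 = 0.390095 ms; 2 hops → 0.78019 ms.
Propagation delays (d/s per hop): 3.78095e-05, 120 ms; sum = 120 ms.
Processing at 1 router(s): 1 × 0.56 ms = 0.56 ms.
End-to-end = 121 ms.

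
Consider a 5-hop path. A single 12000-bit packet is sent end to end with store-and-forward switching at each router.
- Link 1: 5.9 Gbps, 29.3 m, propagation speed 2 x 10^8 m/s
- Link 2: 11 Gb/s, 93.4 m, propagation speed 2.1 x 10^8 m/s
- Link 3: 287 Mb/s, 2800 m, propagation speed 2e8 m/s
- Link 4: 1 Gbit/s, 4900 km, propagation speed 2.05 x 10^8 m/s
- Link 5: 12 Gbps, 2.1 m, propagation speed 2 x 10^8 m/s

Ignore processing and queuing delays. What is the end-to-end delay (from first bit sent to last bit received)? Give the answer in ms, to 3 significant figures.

Transmission delays (L/R per hop): 0.0020339, 0.00109091, 0.0418118, 0.012, 0.001 ms; sum = 0.0579367 ms.
Propagation delays (d/s per hop): 0.0001465, 0.000444762, 0.014, 23.9024, 1.05e-05 ms; sum = 23.917 ms.
End-to-end = 24.0 ms.

24.0 ms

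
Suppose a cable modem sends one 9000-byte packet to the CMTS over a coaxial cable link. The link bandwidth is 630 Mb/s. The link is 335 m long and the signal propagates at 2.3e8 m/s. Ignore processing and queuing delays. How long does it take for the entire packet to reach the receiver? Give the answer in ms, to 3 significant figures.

0.116 ms

L = 9000 × 8 = 72000 bits.
Transmission delay = L/R = 72000 / 630000000 = 0.114286 ms.
Propagation delay = d/s = 335 m / 2.3e+08 m/s = 0.00145652 ms.
Total = 0.116 ms.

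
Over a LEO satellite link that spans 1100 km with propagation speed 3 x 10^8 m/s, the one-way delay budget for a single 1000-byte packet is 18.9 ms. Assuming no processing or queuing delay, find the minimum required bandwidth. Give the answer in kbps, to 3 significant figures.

L = 8000 bits.
Propagation delay = 1100000 / 300000000 = 3.66667 ms.
Transmission budget = 18.9 − 3.66667 = 15.2333 ms.
R ≥ L / t_tx = 8000 bits / 0.0152333 s = 525 kbps.

525 kbps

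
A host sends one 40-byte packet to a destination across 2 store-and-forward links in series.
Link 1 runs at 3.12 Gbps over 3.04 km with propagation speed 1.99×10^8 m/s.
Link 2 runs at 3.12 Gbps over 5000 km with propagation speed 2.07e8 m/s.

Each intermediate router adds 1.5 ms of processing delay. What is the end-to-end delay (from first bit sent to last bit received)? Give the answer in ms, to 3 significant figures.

25.7 ms

L = 40 × 8 = 320 bits.
Transmission delay per hop = L/R = 320/3120000000 = 0.000102564 ms; 2 hops → 0.000205128 ms.
Propagation delays (d/s per hop): 0.0152764, 24.1546 ms; sum = 24.1699 ms.
Processing at 1 router(s): 1 × 1.5 ms = 1.5 ms.
End-to-end = 25.7 ms.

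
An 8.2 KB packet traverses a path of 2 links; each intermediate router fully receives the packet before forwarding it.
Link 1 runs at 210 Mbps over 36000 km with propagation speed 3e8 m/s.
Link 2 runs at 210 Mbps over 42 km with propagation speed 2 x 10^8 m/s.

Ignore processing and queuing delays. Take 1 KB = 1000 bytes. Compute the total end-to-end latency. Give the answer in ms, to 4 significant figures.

120.8 ms

L = 65600 bits.
Transmission delay per hop = L/R = 65600/210000000 = 0.312381 ms; 2 hops → 0.624762 ms.
Propagation delays (d/s per hop): 120, 0.21 ms; sum = 120.21 ms.
End-to-end = 120.8 ms.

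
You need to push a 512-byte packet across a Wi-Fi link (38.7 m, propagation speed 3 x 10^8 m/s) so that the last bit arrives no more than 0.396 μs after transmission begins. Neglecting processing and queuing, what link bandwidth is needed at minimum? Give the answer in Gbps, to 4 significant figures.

15.34 Gbps

L = 4096 bits.
Propagation delay = 38.7 / 300000000 = 0.129 μs.
Transmission budget = 0.396 − 0.129 = 0.267 μs.
R ≥ L / t_tx = 4096 bits / 2.67e-07 s = 15.34 Gbps.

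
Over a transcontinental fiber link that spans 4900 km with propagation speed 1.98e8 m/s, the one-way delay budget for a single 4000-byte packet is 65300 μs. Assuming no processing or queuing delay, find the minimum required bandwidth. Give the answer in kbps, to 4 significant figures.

789.1 kbps

L = 32000 bits.
Propagation delay = 4900000 / 198000000 = 24747.5 μs.
Transmission budget = 65300 − 24747.5 = 40552.5 μs.
R ≥ L / t_tx = 32000 bits / 0.0405525 s = 789.1 kbps.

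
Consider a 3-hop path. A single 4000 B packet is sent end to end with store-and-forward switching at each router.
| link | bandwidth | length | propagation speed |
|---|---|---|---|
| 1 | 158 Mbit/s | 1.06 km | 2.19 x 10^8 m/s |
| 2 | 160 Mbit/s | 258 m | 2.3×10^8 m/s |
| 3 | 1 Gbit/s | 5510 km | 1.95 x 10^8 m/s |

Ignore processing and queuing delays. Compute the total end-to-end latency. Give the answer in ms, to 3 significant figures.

L = 4000 × 8 = 32000 bits.
Transmission delays (L/R per hop): 0.202532, 0.2, 0.032 ms; sum = 0.434532 ms.
Propagation delays (d/s per hop): 0.00484018, 0.00112174, 28.2564 ms; sum = 28.2624 ms.
End-to-end = 28.7 ms.

28.7 ms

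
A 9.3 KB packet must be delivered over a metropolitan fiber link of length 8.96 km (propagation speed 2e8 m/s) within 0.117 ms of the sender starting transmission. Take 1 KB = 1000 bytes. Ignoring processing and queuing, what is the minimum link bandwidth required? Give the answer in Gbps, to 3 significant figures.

1.03 Gbps

L = 74400 bits.
Propagation delay = 8960 / 200000000 = 0.0448 ms.
Transmission budget = 0.117 − 0.0448 = 0.0722 ms.
R ≥ L / t_tx = 74400 bits / 7.22e-05 s = 1.03 Gbps.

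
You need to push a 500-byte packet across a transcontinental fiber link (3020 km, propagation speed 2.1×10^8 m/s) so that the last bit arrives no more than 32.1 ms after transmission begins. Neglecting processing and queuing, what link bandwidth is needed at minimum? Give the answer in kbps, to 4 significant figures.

L = 4000 bits.
Propagation delay = 3020000 / 210000000 = 14.381 ms.
Transmission budget = 32.1 − 14.381 = 17.719 ms.
R ≥ L / t_tx = 4000 bits / 0.017719 s = 225.7 kbps.

225.7 kbps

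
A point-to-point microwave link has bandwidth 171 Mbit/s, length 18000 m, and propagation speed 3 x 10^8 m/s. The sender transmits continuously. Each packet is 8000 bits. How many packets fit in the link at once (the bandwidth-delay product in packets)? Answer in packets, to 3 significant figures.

Propagation delay = 18000 / 300000000 = 6e-05 s.
BDP = R × t_prop = 171000000 × 6e-05 = 10260 bits.
In packets of 8000 bits: 1.28 packets.

1.28 packets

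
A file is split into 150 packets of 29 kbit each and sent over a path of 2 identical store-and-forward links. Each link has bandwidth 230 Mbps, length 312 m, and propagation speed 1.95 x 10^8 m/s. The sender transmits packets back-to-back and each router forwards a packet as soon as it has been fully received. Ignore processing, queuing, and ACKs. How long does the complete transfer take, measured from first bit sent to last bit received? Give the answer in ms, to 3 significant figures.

Per-hop transmission t_tx = L/R = 29000/230000000 = 0.126087 ms.
Per-hop propagation t_prop = 312/195000000 = 0.0016 ms.
Pipeline fill: first packet needs 2·t_tx to clear all hops; remaining 149 packets each add one t_tx.
Total = (2+150-1)·t_tx + 2·t_prop = 151·0.126087 + 2·0.0016 = 19.0 ms.

19.0 ms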